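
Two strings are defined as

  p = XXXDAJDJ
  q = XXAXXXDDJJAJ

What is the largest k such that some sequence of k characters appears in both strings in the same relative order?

Let dp[i][j] be the LCS length of the first i characters of p and the first j characters of q. dp[i][j] = dp[i-1][j-1]+1 when the i-th and j-th characters match, else max(dp[i-1][j], dp[i][j-1]).
    ·  X  X  A  X  X  X  D  D  J  J  A  J
 ·  0  0  0  0  0  0  0  0  0  0  0  0  0
 X  0  1  1  1  1  1  1  1  1  1  1  1  1
 X  0  1  2  2  2  2  2  2  2  2  2  2  2
 X  0  1  2  2  3  3  3  3  3  3  3  3  3
 D  0  1  2  2  3  3  3  4  4  4  4  4  4
 A  0  1  2  3  3  3  3  4  4  4  4  5  5
 J  0  1  2  3  3  3  3  4  4  5  5  5  6
 D  0  1  2  3  3  3  3  4  5  5  5  5  6
 J  0  1  2  3  3  3  3  4  5  6  6  6  6
dp[8][12] = 6. One LCS (by backtracking along matches): XXXDAJ.

6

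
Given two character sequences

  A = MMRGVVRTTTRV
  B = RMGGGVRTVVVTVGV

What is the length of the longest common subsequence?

Match M at A[1]=B[2] → G at A[4]=B[5] → V at A[6]=B[6] → R at A[7]=B[7] → T at A[8]=B[8] → T at A[9]=B[12] → V at A[12]=B[15] — 7 characters in the same relative order in both. dp[12][15] = 7 confirms this is the maximum.

7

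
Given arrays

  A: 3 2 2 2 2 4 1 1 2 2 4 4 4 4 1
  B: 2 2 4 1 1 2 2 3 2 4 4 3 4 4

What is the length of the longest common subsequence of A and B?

11

Pick 2 [4,1], 2 [5,2], 4 [6,3], 1 [7,4], 1 [8,5], 2 [9,7], 2 [10,9], 4 [11,10], 4 [12,11], 4 [13,13], 4 [14,14]; all 11 values appear in both, in order. The LCS DP gives dp[15][14] = 11, so this is optimal.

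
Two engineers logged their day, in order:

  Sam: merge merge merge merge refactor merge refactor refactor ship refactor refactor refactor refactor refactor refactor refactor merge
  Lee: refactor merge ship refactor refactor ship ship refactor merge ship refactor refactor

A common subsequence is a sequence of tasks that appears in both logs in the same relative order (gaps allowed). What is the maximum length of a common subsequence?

One common subsequence of length 8: refactor [5,1] → merge [6,2] → refactor [7,4] → refactor [8,5] → ship [9,7] → refactor [10,8] → refactor [15,11] → refactor [16,12], and the DP table's final entry dp[17][12] is also 8, so no common subsequence is longer.

8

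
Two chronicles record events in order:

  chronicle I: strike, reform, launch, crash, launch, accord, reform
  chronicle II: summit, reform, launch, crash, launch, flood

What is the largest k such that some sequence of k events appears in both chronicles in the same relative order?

Pick reform [2,2], then launch [3,3], then crash [4,4], then launch [5,5]; all 4 events appear in both, in order. Since dp[7][6] = 4, nothing longer is possible.

4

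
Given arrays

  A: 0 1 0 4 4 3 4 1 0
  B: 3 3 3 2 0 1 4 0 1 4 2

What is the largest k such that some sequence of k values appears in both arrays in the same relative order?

4

Let dp[i][j] be the LCS length of the first i values of A and the first j values of B. dp[i][j] = dp[i-1][j-1]+1 when the i-th and j-th values match, else max(dp[i-1][j], dp[i][j-1]).
    ·  3  3  3  2  0  1  4  0  1  4  2
 ·  0  0  0  0  0  0  0  0  0  0  0  0
 0  0  0  0  0  0  1  1  1  1  1  1  1
 1  0  0  0  0  0  1  2  2  2  2  2  2
 0  0  0  0  0  0  1  2  2  3  3  3  3
 4  0  0  0  0  0  1  2  3  3  3  4  4
 4  0  0  0  0  0  1  2  3  3  3  4  4
 3  0  1  1  1  1  1  2  3  3  3  4  4
 4  0  1  1  1  1  1  2  3  3  3  4  4
 1  0  1  1  1  1  1  2  3  3  4  4  4
 0  0  1  1  1  1  2  2  3  4  4  4  4
dp[9][11] = 4. One LCS (by backtracking along matches): 0, 1, 0, 4.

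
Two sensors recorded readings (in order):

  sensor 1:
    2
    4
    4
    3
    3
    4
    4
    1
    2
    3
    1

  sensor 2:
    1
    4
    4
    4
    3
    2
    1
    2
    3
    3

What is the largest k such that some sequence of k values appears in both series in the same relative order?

One common subsequence of length 6: 4 (sensor 1 #2, sensor 2 #3), 4 (sensor 1 #3, sensor 2 #4), 3 (sensor 1 #4, sensor 2 #5), 1 (sensor 1 #8, sensor 2 #7), 2 (sensor 1 #9, sensor 2 #8), 3 (sensor 1 #10, sensor 2 #10). dp[11][10] = 6 confirms this is the maximum.

6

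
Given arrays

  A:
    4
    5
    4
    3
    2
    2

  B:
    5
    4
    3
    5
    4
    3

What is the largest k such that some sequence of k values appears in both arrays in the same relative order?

Let dp[i][j] be the LCS length of the first i values of A and the first j values of B. dp[i][j] = dp[i-1][j-1]+1 when the i-th and j-th values match, else max(dp[i-1][j], dp[i][j-1]).
    ·  5  4  3  5  4  3
 ·  0  0  0  0  0  0  0
 4  0  0  1  1  1  1  1
 5  0  1  1  1  2  2  2
 4  0  1  2  2  2  3  3
 3  0  1  2  3  3  3  4
 2  0  1  2  3  3  3  4
 2  0  1  2  3  3  3  4
dp[6][6] = 4. One LCS (by backtracking along matches): 4, 5, 4, 3.

4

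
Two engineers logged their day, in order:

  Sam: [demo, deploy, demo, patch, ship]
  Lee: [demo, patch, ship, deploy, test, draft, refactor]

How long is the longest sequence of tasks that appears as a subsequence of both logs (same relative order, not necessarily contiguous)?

Taking demo at Sam[3]=Lee[1], then patch at Sam[4]=Lee[2], then ship at Sam[5]=Lee[3] gives a common subsequence of length 3. Since dp[5][7] = 3, nothing longer is possible.

3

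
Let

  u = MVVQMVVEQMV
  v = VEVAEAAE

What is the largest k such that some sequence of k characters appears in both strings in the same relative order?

3

Taking V at u[2]=v[1]; then V at u[3]=v[3]; then E at u[8]=v[8] gives a common subsequence of length 3. Since dp[11][8] = 3, nothing longer is possible.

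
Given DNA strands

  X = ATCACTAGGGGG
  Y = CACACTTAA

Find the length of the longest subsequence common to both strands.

Let dp[i][j] be the LCS length of the first i bases of X and the first j bases of Y. dp[i][j] = dp[i-1][j-1]+1 when the i-th and j-th bases match, else max(dp[i-1][j], dp[i][j-1]).
    ·  C  A  C  A  C  T  T  A  A
 ·  0  0  0  0  0  0  0  0  0  0
 A  0  0  1  1  1  1  1  1  1  1
 T  0  0  1  1  1  1  2  2  2  2
 C  0  1  1  2  2  2  2  2  2  2
 A  0  1  2  2  3  3  3  3  3  3
 C  0  1  2  3  3  4  4  4  4  4
 T  0  1  2  3  3  4  5  5  5  5
 A  0  1  2  3  4  4  5  5  6  6
 G  0  1  2  3  4  4  5  5  6  6
 G  0  1  2  3  4  4  5  5  6  6
 G  0  1  2  3  4  4  5  5  6  6
 G  0  1  2  3  4  4  5  5  6  6
 G  0  1  2  3  4  4  5  5  6  6
dp[12][9] = 6. One LCS (by backtracking along matches): ACACTA.

6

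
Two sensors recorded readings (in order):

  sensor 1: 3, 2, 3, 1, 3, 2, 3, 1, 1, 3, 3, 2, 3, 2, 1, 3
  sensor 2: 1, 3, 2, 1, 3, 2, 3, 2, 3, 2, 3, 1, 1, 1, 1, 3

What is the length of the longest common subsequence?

11

One common subsequence of length 11: 3 [1,2], then 2 [2,3], then 1 [4,4], then 3 [5,5], then 2 [6,6], then 3 [7,7], then 3 [11,9], then 2 [12,10], then 3 [13,11], then 1 [15,15], then 3 [16,16], and the DP table's final entry dp[16][16] is also 11, so no common subsequence is longer.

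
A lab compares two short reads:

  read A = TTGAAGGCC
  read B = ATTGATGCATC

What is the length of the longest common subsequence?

7

Taking T (read A #1, read B #2), T (read A #2, read B #3), G (read A #3, read B #4), A (read A #4, read B #5), G (read A #7, read B #7), C (read A #8, read B #8), C (read A #9, read B #11) gives a common subsequence of length 7. Since dp[9][11] = 7, nothing longer is possible.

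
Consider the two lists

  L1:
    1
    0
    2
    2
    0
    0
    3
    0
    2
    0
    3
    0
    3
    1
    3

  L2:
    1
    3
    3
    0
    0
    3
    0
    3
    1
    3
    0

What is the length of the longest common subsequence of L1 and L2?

Pick 1 at L1[1]=L2[1], 3 at L1[7]=L2[3], 0 at L1[8]=L2[4], 0 at L1[10]=L2[5], 3 at L1[11]=L2[6], 0 at L1[12]=L2[7], 3 at L1[13]=L2[8], 1 at L1[14]=L2[9], 3 at L1[15]=L2[10]; all 9 values appear in both, in order. Since dp[15][11] = 9, nothing longer is possible.

9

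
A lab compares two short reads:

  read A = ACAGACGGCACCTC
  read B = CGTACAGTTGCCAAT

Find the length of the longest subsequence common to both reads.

Taking C (read A #2, read B #1), then G (read A #4, read B #2), then A (read A #5, read B #4), then C (read A #6, read B #5), then G (read A #7, read B #7), then G (read A #8, read B #10), then C (read A #9, read B #12), then A (read A #10, read B #14), then T (read A #13, read B #15) gives a common subsequence of length 9. dp[14][15] = 9 confirms this is the maximum.

9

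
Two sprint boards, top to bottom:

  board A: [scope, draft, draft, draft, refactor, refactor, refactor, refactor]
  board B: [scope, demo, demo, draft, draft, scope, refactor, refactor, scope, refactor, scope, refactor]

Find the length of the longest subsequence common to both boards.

7

Taking scope [1,1] → draft [2,4] → draft [3,5] → refactor [5,7] → refactor [6,8] → refactor [7,10] → refactor [8,12] gives a common subsequence of length 7. Since dp[8][12] = 7, nothing longer is possible.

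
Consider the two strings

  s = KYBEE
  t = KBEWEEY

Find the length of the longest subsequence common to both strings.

Taking K (s #1, t #1), B (s #3, t #2), E (s #4, t #5), E (s #5, t #6) gives a common subsequence of length 4. Since dp[5][7] = 4, nothing longer is possible.

4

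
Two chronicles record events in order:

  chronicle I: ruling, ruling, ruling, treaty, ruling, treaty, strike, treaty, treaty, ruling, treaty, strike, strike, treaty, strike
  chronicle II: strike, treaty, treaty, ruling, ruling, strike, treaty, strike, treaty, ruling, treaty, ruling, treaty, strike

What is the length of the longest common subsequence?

Pick ruling at chronicle I[1]=chronicle II[4], then ruling at chronicle I[2]=chronicle II[5], then treaty at chronicle I[6]=chronicle II[7], then strike at chronicle I[7]=chronicle II[8], then treaty at chronicle I[8]=chronicle II[9], then treaty at chronicle I[9]=chronicle II[11], then ruling at chronicle I[10]=chronicle II[12], then treaty at chronicle I[14]=chronicle II[13], then strike at chronicle I[15]=chronicle II[14]; all 9 events appear in both, in order. dp[15][14] = 9 confirms this is the maximum.

9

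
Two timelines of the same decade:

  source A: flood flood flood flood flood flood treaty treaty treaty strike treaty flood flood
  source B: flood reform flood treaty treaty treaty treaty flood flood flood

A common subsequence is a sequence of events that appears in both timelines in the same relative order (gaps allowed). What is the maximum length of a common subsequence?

8

Pick flood at source A[1]=source B[1]; then flood at source A[6]=source B[3]; then treaty at source A[7]=source B[4]; then treaty at source A[8]=source B[5]; then treaty at source A[9]=source B[6]; then treaty at source A[11]=source B[7]; then flood at source A[12]=source B[9]; then flood at source A[13]=source B[10]; all 8 events appear in both, in order, and the DP table's final entry dp[13][10] is also 8, so no common subsequence is longer.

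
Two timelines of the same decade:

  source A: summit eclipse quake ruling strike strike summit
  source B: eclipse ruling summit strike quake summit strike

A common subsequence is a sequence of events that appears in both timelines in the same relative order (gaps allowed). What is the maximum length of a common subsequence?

4

Match eclipse (source A #2, source B #1) → ruling (source A #4, source B #2) → strike (source A #5, source B #4) → strike (source A #6, source B #7) — 4 events in the same relative order in both. Since dp[7][7] = 4, nothing longer is possible.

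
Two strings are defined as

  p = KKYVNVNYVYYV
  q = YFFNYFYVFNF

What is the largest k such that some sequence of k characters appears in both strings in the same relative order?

One common subsequence of length 5: Y at p[3]=q[1]; then N at p[7]=q[4]; then Y at p[8]=q[5]; then Y at p[11]=q[7]; then V at p[12]=q[8], and the DP table's final entry dp[12][11] is also 5, so no common subsequence is longer.

5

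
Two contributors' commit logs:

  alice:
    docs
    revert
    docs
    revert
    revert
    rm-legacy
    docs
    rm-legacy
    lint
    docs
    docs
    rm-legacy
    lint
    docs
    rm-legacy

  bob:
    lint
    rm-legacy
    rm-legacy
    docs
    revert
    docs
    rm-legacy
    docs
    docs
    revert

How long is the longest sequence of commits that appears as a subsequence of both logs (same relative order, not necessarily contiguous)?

6

Taking docs at alice[1]=bob[4], then revert at alice[2]=bob[5], then docs at alice[3]=bob[6], then rm-legacy at alice[6]=bob[7], then docs at alice[7]=bob[8], then docs at alice[10]=bob[9] gives a common subsequence of length 6. The LCS DP gives dp[15][10] = 6, so this is optimal.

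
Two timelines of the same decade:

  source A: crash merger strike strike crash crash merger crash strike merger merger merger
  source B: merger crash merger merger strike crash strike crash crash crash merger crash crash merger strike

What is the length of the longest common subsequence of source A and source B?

Taking crash (source A #1, source B #2) → merger (source A #2, source B #4) → strike (source A #3, source B #5) → strike (source A #4, source B #7) → crash (source A #5, source B #9) → crash (source A #6, source B #10) → merger (source A #7, source B #11) → crash (source A #8, source B #13) → strike (source A #9, source B #15) gives a common subsequence of length 9, and the DP table's final entry dp[12][15] is also 9, so no common subsequence is longer.

9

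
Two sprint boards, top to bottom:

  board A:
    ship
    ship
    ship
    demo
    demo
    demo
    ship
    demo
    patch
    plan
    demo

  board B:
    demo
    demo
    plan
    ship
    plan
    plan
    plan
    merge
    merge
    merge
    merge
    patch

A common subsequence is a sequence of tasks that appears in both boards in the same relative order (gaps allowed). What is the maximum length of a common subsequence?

4

Taking demo at board A[4]=board B[1], then demo at board A[5]=board B[2], then ship at board A[7]=board B[4], then patch at board A[9]=board B[12] gives a common subsequence of length 4. dp[11][12] = 4 confirms this is the maximum.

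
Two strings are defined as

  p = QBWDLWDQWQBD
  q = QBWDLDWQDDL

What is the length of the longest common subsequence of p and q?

One common subsequence of length 9: Q [1,1] → B [2,2] → W [3,3] → D [4,4] → L [5,5] → D [7,6] → W [9,7] → Q [10,8] → D [12,10], and the DP table's final entry dp[12][11] is also 9, so no common subsequence is longer.

9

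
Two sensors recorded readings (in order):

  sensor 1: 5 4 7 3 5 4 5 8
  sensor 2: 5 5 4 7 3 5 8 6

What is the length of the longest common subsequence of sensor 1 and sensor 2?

6

Let dp[i][j] be the LCS length of the first i values of sensor 1 and the first j values of sensor 2. dp[i][j] = dp[i-1][j-1]+1 when the i-th and j-th values match, else max(dp[i-1][j], dp[i][j-1]).
    ·  5  5  4  7  3  5  8  6
 ·  0  0  0  0  0  0  0  0  0
 5  0  1  1  1  1  1  1  1  1
 4  0  1  1  2  2  2  2  2  2
 7  0  1  1  2  3  3  3  3  3
 3  0  1  1  2  3  4  4  4  4
 5  0  1  2  2  3  4  5  5  5
 4  0  1  2  3  3  4  5  5  5
 5  0  1  2  3  3  4  5  5  5
 8  0  1  2  3  3  4  5  6  6
dp[8][8] = 6. One LCS (by backtracking along matches): 5, 4, 7, 3, 5, 8.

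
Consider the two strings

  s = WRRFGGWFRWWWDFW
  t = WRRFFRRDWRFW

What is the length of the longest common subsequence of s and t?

9

Pick W at s[1]=t[1] → R at s[2]=t[2] → R at s[3]=t[3] → F at s[4]=t[4] → F at s[8]=t[5] → R at s[9]=t[7] → W at s[10]=t[9] → F at s[14]=t[11] → W at s[15]=t[12]; all 9 characters appear in both, in order. dp[15][12] = 9 confirms this is the maximum.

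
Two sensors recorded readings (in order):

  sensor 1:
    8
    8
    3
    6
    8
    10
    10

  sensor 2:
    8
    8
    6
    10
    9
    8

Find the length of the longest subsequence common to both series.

4

Let dp[i][j] be the LCS length of the first i values of sensor 1 and the first j values of sensor 2. dp[i][j] = dp[i-1][j-1]+1 when the i-th and j-th values match, else max(dp[i-1][j], dp[i][j-1]).
    ·  8  8  6 10  9  8
 ·  0  0  0  0  0  0  0
 8  0  1  1  1  1  1  1
 8  0  1  2  2  2  2  2
 3  0  1  2  2  2  2  2
 6  0  1  2  3  3  3  3
 8  0  1  2  3  3  3  4
10  0  1  2  3  4  4  4
10  0  1  2  3  4  4  4
dp[7][6] = 4. One LCS (by backtracking along matches): 8, 8, 6, 8.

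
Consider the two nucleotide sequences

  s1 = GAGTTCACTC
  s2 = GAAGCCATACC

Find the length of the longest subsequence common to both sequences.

Let dp[i][j] be the LCS length of the first i bases of s1 and the first j bases of s2. dp[i][j] = dp[i-1][j-1]+1 when the i-th and j-th bases match, else max(dp[i-1][j], dp[i][j-1]).
    ·  G  A  A  G  C  C  A  T  A  C  C
 ·  0  0  0  0  0  0  0  0  0  0  0  0
 G  0  1  1  1  1  1  1  1  1  1  1  1
 A  0  1  2  2  2  2  2  2  2  2  2  2
 G  0  1  2  2  3  3  3  3  3  3  3  3
 T  0  1  2  2  3  3  3  3  4  4  4  4
 T  0  1  2  2  3  3  3  3  4  4  4  4
 C  0  1  2  2  3  4  4  4  4  4  5  5
 A  0  1  2  3  3  4  4  5  5  5  5  5
 C  0  1  2  3  3  4  5  5  5  5  6  6
 T  0  1  2  3  3  4  5  5  6  6  6  6
 C  0  1  2  3  3  4  5  5  6  6  7  7
dp[10][11] = 7. One LCS (by backtracking along matches): GAGTACC.

7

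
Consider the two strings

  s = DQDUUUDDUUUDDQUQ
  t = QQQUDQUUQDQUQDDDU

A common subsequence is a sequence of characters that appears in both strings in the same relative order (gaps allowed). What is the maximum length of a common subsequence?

Match D at s[1]=t[5], Q at s[2]=t[6], U at s[4]=t[7], U at s[5]=t[8], U at s[6]=t[12], D at s[8]=t[14], D at s[12]=t[15], D at s[13]=t[16], U at s[15]=t[17] — 9 characters in the same relative order in both. dp[16][17] = 9 confirms this is the maximum.

9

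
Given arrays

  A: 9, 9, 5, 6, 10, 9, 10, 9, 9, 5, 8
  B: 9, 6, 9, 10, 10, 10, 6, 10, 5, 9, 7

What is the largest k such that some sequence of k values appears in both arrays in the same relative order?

Let dp[i][j] be the LCS length of the first i values of A and the first j values of B. dp[i][j] = dp[i-1][j-1]+1 when the i-th and j-th values match, else max(dp[i-1][j], dp[i][j-1]).
    ·  9  6  9 10 10 10  6 10  5  9  7
 ·  0  0  0  0  0  0  0  0  0  0  0  0
 9  0  1  1  1  1  1  1  1  1  1  1  1
 9  0  1  1  2  2  2  2  2  2  2  2  2
 5  0  1  1  2  2  2  2  2  2  3  3  3
 6  0  1  2  2  2  2  2  3  3  3  3  3
10  0  1  2  2  3  3  3  3  4  4  4  4
 9  0  1  2  3  3  3  3  3  4  4  5  5
10  0  1  2  3  4  4  4  4  4  4  5  5
 9  0  1  2  3  4  4  4  4  4  4  5  5
 9  0  1  2  3  4  4  4  4  4  4  5  5
 5  0  1  2  3  4  4  4  4  4  5  5  5
 8  0  1  2  3  4  4  4  4  4  5  5  5
dp[11][11] = 5. One LCS (by backtracking along matches): 9, 9, 6, 10, 9.

5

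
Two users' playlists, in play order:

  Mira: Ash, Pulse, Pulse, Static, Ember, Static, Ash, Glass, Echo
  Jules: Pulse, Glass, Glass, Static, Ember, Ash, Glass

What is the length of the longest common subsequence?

5

Taking Pulse (Mira #2, Jules #1); then Static (Mira #4, Jules #4); then Ember (Mira #5, Jules #5); then Ash (Mira #7, Jules #6); then Glass (Mira #8, Jules #7) gives a common subsequence of length 5. The LCS DP gives dp[9][7] = 5, so this is optimal.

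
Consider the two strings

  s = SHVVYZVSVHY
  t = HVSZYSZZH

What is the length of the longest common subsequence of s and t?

5

Let dp[i][j] be the LCS length of the first i characters of s and the first j characters of t. dp[i][j] = dp[i-1][j-1]+1 when the i-th and j-th characters match, else max(dp[i-1][j], dp[i][j-1]).
    ·  H  V  S  Z  Y  S  Z  Z  H
 ·  0  0  0  0  0  0  0  0  0  0
 S  0  0  0  1  1  1  1  1  1  1
 H  0  1  1  1  1  1  1  1  1  2
 V  0  1  2  2  2  2  2  2  2  2
 V  0  1  2  2  2  2  2  2  2  2
 Y  0  1  2  2  2  3  3  3  3  3
 Z  0  1  2  2  3  3  3  4  4  4
 V  0  1  2  2  3  3  3  4  4  4
 S  0  1  2  3  3  3  4  4  4  4
 V  0  1  2  3  3  3  4  4  4  4
 H  0  1  2  3  3  3  4  4  4  5
 Y  0  1  2  3  3  4  4  4  4  5
dp[11][9] = 5. One LCS (by backtracking along matches): HVYZH.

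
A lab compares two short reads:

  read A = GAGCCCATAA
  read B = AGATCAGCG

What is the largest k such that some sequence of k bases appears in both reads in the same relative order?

5

Taking A [2,1]; then G [3,2]; then A [7,3]; then T [8,4]; then A [9,6] gives a common subsequence of length 5. The LCS DP gives dp[10][9] = 5, so this is optimal.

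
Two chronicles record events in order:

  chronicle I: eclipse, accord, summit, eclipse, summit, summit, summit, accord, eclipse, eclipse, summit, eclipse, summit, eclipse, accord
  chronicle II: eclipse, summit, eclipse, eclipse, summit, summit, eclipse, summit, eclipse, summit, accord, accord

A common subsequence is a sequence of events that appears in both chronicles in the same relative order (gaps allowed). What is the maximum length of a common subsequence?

10

One common subsequence of length 10: eclipse [1,1], then summit [3,2], then eclipse [4,4], then summit [6,5], then summit [7,6], then eclipse [10,7], then summit [11,8], then eclipse [12,9], then summit [13,10], then accord [15,12]. The LCS DP gives dp[15][12] = 10, so this is optimal.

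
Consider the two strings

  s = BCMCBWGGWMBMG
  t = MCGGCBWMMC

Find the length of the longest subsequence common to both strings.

7

Match M at s[3]=t[1], C at s[4]=t[2], G at s[7]=t[3], G at s[8]=t[4], W at s[9]=t[7], M at s[10]=t[8], M at s[12]=t[9] — 7 characters in the same relative order in both. The LCS DP gives dp[13][10] = 7, so this is optimal.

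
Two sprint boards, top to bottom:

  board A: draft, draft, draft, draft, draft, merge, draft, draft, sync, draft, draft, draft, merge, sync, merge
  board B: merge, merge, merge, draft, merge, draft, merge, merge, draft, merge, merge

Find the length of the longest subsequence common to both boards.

6

Pick draft at board A[1]=board B[4], then draft at board A[2]=board B[6], then merge at board A[6]=board B[8], then draft at board A[12]=board B[9], then merge at board A[13]=board B[10], then merge at board A[15]=board B[11]; all 6 tasks appear in both, in order. Since dp[15][11] = 6, nothing longer is possible.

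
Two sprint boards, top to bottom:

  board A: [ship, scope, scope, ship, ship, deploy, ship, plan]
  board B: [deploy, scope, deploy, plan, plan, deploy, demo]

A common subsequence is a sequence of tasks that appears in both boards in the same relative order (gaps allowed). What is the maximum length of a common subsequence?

3

Taking scope at board A[3]=board B[2]; then deploy at board A[6]=board B[3]; then plan at board A[8]=board B[5] gives a common subsequence of length 3, and the DP table's final entry dp[8][7] is also 3, so no common subsequence is longer.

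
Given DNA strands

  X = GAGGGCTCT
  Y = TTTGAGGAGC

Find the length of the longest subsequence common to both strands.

One common subsequence of length 6: G at X[1]=Y[4]; then A at X[2]=Y[5]; then G at X[3]=Y[6]; then G at X[4]=Y[7]; then G at X[5]=Y[9]; then C at X[8]=Y[10]. Since dp[9][10] = 6, nothing longer is possible.

6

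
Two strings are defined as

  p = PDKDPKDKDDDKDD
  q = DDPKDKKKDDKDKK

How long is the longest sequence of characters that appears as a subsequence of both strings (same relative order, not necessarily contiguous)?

Pick D at p[2]=q[1] → D at p[4]=q[2] → P at p[5]=q[3] → K at p[6]=q[4] → D at p[7]=q[5] → K at p[8]=q[8] → D at p[9]=q[9] → D at p[10]=q[10] → D at p[11]=q[12] → K at p[12]=q[14]; all 10 characters appear in both, in order. Since dp[14][14] = 10, nothing longer is possible.

10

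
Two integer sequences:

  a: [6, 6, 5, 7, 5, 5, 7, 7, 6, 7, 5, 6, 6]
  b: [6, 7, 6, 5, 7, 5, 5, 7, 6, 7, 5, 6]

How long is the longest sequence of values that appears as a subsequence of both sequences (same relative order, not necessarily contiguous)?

Pick 6 (a #1, b #1); then 6 (a #2, b #3); then 5 (a #3, b #4); then 7 (a #4, b #5); then 5 (a #5, b #6); then 5 (a #6, b #7); then 7 (a #8, b #8); then 6 (a #9, b #9); then 7 (a #10, b #10); then 5 (a #11, b #11); then 6 (a #13, b #12); all 11 values appear in both, in order, and the DP table's final entry dp[13][12] is also 11, so no common subsequence is longer.

11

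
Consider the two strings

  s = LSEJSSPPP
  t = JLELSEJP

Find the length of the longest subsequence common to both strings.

Let dp[i][j] be the LCS length of the first i characters of s and the first j characters of t. dp[i][j] = dp[i-1][j-1]+1 when the i-th and j-th characters match, else max(dp[i-1][j], dp[i][j-1]).
    ·  J  L  E  L  S  E  J  P
 ·  0  0  0  0  0  0  0  0  0
 L  0  0  1  1  1  1  1  1  1
 S  0  0  1  1  1  2  2  2  2
 E  0  0  1  2  2  2  3  3  3
 J  0  1  1  2  2  2  3  4  4
 S  0  1  1  2  2  3  3  4  4
 S  0  1  1  2  2  3  3  4  4
 P  0  1  1  2  2  3  3  4  5
 P  0  1  1  2  2  3  3  4  5
 P  0  1  1  2  2  3  3  4  5
dp[9][8] = 5. One LCS (by backtracking along matches): LSEJP.

5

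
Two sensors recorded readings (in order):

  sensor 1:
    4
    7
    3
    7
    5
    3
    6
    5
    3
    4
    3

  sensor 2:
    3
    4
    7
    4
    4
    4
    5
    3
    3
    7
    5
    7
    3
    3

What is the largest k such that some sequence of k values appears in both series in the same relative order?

Pick 4 (sensor 1 #1, sensor 2 #2); then 7 (sensor 1 #2, sensor 2 #3); then 3 (sensor 1 #3, sensor 2 #9); then 7 (sensor 1 #4, sensor 2 #10); then 5 (sensor 1 #5, sensor 2 #11); then 3 (sensor 1 #9, sensor 2 #13); then 3 (sensor 1 #11, sensor 2 #14); all 7 values appear in both, in order. Since dp[11][14] = 7, nothing longer is possible.

7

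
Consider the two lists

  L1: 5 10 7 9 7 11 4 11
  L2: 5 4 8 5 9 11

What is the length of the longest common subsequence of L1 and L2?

Match 5 (L1 #1, L2 #4), 9 (L1 #4, L2 #5), 11 (L1 #8, L2 #6) — 3 values in the same relative order in both. dp[8][6] = 3 confirms this is the maximum.

3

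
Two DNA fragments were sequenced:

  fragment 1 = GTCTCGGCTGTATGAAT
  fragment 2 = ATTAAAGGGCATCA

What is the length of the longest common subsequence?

Taking T at fragment 1[2]=fragment 2[2] → T at fragment 1[4]=fragment 2[3] → G at fragment 1[6]=fragment 2[8] → G at fragment 1[7]=fragment 2[9] → C at fragment 1[8]=fragment 2[10] → A at fragment 1[12]=fragment 2[11] → T at fragment 1[13]=fragment 2[12] → A at fragment 1[16]=fragment 2[14] gives a common subsequence of length 8. The LCS DP gives dp[17][14] = 8, so this is optimal.

8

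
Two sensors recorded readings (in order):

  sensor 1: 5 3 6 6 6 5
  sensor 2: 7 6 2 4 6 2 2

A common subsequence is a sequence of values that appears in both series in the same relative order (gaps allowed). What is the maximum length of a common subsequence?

Let dp[i][j] be the LCS length of the first i values of sensor 1 and the first j values of sensor 2. dp[i][j] = dp[i-1][j-1]+1 when the i-th and j-th values match, else max(dp[i-1][j], dp[i][j-1]).
    ·  7  6  2  4  6  2  2
 ·  0  0  0  0  0  0  0  0
 5  0  0  0  0  0  0  0  0
 3  0  0  0  0  0  0  0  0
 6  0  0  1  1  1  1  1  1
 6  0  0  1  1  1  2  2  2
 6  0  0  1  1  1  2  2  2
 5  0  0  1  1  1  2  2  2
dp[6][7] = 2. One LCS (by backtracking along matches): 6, 6.

2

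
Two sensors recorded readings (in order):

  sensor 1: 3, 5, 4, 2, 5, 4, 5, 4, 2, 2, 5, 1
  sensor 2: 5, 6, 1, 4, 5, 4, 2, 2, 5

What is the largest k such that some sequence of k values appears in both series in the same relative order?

7

Let dp[i][j] be the LCS length of the first i values of sensor 1 and the first j values of sensor 2. dp[i][j] = dp[i-1][j-1]+1 when the i-th and j-th values match, else max(dp[i-1][j], dp[i][j-1]).
    ·  5  6  1  4  5  4  2  2  5
 ·  0  0  0  0  0  0  0  0  0  0
 3  0  0  0  0  0  0  0  0  0  0
 5  0  1  1  1  1  1  1  1  1  1
 4  0  1  1  1  2  2  2  2  2  2
 2  0  1  1  1  2  2  2  3  3  3
 5  0  1  1  1  2  3  3  3  3  4
 4  0  1  1  1  2  3  4  4  4  4
 5  0  1  1  1  2  3  4  4  4  5
 4  0  1  1  1  2  3  4  4  4  5
 2  0  1  1  1  2  3  4  5  5  5
 2  0  1  1  1  2  3  4  5  6  6
 5  0  1  1  1  2  3  4  5  6  7
 1  0  1  1  2  2  3  4  5  6  7
dp[12][9] = 7. One LCS (by backtracking along matches): 5, 4, 5, 4, 2, 2, 5.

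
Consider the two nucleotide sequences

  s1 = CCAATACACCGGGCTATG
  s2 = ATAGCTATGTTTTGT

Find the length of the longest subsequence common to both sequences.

9

One common subsequence of length 9: A [4,1], T [5,2], A [6,3], C [7,5], A [8,7], G [11,9], T [15,12], T [17,13], G [18,14], and the DP table's final entry dp[18][15] is also 9, so no common subsequence is longer.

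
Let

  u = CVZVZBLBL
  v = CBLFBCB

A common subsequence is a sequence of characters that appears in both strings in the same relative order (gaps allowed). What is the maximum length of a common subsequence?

Pick C (u #1, v #1); then B (u #6, v #2); then L (u #7, v #3); then B (u #8, v #7); all 4 characters appear in both, in order. dp[9][7] = 4 confirms this is the maximum.

4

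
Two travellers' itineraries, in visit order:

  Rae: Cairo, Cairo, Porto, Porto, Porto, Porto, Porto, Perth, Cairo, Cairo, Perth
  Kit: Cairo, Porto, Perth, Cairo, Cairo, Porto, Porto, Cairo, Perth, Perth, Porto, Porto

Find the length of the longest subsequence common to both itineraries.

6

Match Cairo at Rae[1]=Kit[4], Cairo at Rae[2]=Kit[5], Porto at Rae[3]=Kit[6], Porto at Rae[4]=Kit[7], Porto at Rae[6]=Kit[11], Porto at Rae[7]=Kit[12] — 6 stops in the same relative order in both, and the DP table's final entry dp[11][12] is also 6, so no common subsequence is longer.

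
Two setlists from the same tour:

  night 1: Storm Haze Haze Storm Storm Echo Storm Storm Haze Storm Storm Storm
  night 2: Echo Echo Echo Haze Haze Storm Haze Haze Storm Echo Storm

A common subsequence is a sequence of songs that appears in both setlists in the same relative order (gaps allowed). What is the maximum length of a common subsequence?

Taking Storm (night 1 #1, night 2 #6), then Haze (night 1 #2, night 2 #7), then Haze (night 1 #3, night 2 #8), then Storm (night 1 #5, night 2 #9), then Echo (night 1 #6, night 2 #10), then Storm (night 1 #12, night 2 #11) gives a common subsequence of length 6. Since dp[12][11] = 6, nothing longer is possible.

6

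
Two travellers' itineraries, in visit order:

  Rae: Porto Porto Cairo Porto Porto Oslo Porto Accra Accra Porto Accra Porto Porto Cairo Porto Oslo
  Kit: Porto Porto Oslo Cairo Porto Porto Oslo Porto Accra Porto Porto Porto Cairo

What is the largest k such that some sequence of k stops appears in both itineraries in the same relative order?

Match Porto (Rae #1, Kit #1) → Porto (Rae #2, Kit #2) → Cairo (Rae #3, Kit #4) → Porto (Rae #4, Kit #5) → Porto (Rae #5, Kit #6) → Oslo (Rae #6, Kit #7) → Porto (Rae #7, Kit #8) → Accra (Rae #9, Kit #9) → Porto (Rae #10, Kit #10) → Porto (Rae #12, Kit #11) → Porto (Rae #13, Kit #12) → Cairo (Rae #14, Kit #13) — 12 stops in the same relative order in both. Since dp[16][13] = 12, nothing longer is possible.

12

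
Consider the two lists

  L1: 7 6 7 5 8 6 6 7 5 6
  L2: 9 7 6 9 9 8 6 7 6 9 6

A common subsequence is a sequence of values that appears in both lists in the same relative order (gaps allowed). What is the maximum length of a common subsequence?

6

Let dp[i][j] be the LCS length of the first i values of L1 and the first j values of L2. dp[i][j] = dp[i-1][j-1]+1 when the i-th and j-th values match, else max(dp[i-1][j], dp[i][j-1]).
    ·  9  7  6  9  9  8  6  7  6  9  6
 ·  0  0  0  0  0  0  0  0  0  0  0  0
 7  0  0  1  1  1  1  1  1  1  1  1  1
 6  0  0  1  2  2  2  2  2  2  2  2  2
 7  0  0  1  2  2  2  2  2  3  3  3  3
 5  0  0  1  2  2  2  2  2  3  3  3  3
 8  0  0  1  2  2  2  3  3  3  3  3  3
 6  0  0  1  2  2  2  3  4  4  4  4  4
 6  0  0  1  2  2  2  3  4  4  5  5  5
 7  0  0  1  2  2  2  3  4  5  5  5  5
 5  0  0  1  2  2  2  3  4  5  5  5  5
 6  0  0  1  2  2  2  3  4  5  6  6  6
dp[10][11] = 6. One LCS (by backtracking along matches): 7, 6, 8, 6, 6, 6.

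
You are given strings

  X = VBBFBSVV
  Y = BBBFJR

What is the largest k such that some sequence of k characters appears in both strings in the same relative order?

Let dp[i][j] be the LCS length of the first i characters of X and the first j characters of Y. dp[i][j] = dp[i-1][j-1]+1 when the i-th and j-th characters match, else max(dp[i-1][j], dp[i][j-1]).
    ·  B  B  B  F  J  R
 ·  0  0  0  0  0  0  0
 V  0  0  0  0  0  0  0
 B  0  1  1  1  1  1  1
 B  0  1  2  2  2  2  2
 F  0  1  2  2  3  3  3
 B  0  1  2  3  3  3  3
 S  0  1  2  3  3  3  3
 V  0  1  2  3  3  3  3
 V  0  1  2  3  3  3  3
dp[8][6] = 3. One LCS (by backtracking along matches): BBF.

3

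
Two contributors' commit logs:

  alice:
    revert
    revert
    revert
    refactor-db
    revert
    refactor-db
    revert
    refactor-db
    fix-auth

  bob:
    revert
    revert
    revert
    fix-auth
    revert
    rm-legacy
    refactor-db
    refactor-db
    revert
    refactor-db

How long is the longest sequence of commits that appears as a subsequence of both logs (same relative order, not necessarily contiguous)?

Match revert at alice[1]=bob[2] → revert at alice[2]=bob[3] → revert at alice[3]=bob[5] → refactor-db at alice[4]=bob[7] → refactor-db at alice[6]=bob[8] → revert at alice[7]=bob[9] → refactor-db at alice[8]=bob[10] — 7 commits in the same relative order in both. Since dp[9][10] = 7, nothing longer is possible.

7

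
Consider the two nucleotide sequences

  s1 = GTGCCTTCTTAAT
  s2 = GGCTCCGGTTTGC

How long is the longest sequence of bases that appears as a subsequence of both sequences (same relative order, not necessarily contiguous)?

8

Taking G [1,1] → G [3,2] → C [4,3] → C [5,5] → C [8,6] → T [9,9] → T [10,10] → T [13,11] gives a common subsequence of length 8. Since dp[13][13] = 8, nothing longer is possible.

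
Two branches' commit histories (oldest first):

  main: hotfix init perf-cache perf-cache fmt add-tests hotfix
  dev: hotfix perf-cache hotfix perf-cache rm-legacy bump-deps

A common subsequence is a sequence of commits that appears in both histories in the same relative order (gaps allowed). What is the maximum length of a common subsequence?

3

Pick hotfix (main #1, dev #1); then perf-cache (main #3, dev #2); then perf-cache (main #4, dev #4); all 3 commits appear in both, in order. Since dp[7][6] = 3, nothing longer is possible.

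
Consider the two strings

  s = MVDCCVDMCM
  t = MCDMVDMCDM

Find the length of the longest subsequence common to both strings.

Let dp[i][j] be the LCS length of the first i characters of s and the first j characters of t. dp[i][j] = dp[i-1][j-1]+1 when the i-th and j-th characters match, else max(dp[i-1][j], dp[i][j-1]).
    ·  M  C  D  M  V  D  M  C  D  M
 ·  0  0  0  0  0  0  0  0  0  0  0
 M  0  1  1  1  1  1  1  1  1  1  1
 V  0  1  1  1  1  2  2  2  2  2  2
 D  0  1  1  2  2  2  3  3  3  3  3
 C  0  1  2  2  2  2  3  3  4  4  4
 C  0  1  2  2  2  2  3  3  4  4  4
 V  0  1  2  2  2  3  3  3  4  4  4
 D  0  1  2  3  3  3  4  4  4  5  5
 M  0  1  2  3  4  4  4  5  5  5  6
 C  0  1  2  3  4  4  4  5  6  6  6
 M  0  1  2  3  4  4  4  5  6  6  7
dp[10][10] = 7. One LCS (by backtracking along matches): MDVDMCM.

7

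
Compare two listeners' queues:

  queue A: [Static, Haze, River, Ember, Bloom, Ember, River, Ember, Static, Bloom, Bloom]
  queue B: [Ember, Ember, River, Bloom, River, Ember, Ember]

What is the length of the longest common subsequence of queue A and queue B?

One common subsequence of length 4: River (queue A #3, queue B #3), then Bloom (queue A #5, queue B #4), then Ember (queue A #6, queue B #6), then Ember (queue A #8, queue B #7), and the DP table's final entry dp[11][7] is also 4, so no common subsequence is longer.

4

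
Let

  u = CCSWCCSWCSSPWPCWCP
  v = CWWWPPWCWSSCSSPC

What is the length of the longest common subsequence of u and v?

9

Pick C (u #1, v #1), C (u #2, v #8), S (u #3, v #10), S (u #7, v #11), C (u #9, v #12), S (u #10, v #13), S (u #11, v #14), P (u #14, v #15), C (u #17, v #16); all 9 characters appear in both, in order. The LCS DP gives dp[18][16] = 9, so this is optimal.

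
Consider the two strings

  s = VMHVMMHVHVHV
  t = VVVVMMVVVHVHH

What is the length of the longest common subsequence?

8

One common subsequence of length 8: V at s[1]=t[3] → V at s[4]=t[4] → M at s[5]=t[5] → M at s[6]=t[6] → H at s[7]=t[10] → V at s[8]=t[11] → H at s[9]=t[12] → H at s[11]=t[13]. The LCS DP gives dp[12][13] = 8, so this is optimal.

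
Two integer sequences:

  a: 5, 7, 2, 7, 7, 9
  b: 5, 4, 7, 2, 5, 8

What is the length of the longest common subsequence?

Pick 5 [1,1], 7 [2,3], 2 [3,4]; all 3 values appear in both, in order. Since dp[6][6] = 3, nothing longer is possible.

3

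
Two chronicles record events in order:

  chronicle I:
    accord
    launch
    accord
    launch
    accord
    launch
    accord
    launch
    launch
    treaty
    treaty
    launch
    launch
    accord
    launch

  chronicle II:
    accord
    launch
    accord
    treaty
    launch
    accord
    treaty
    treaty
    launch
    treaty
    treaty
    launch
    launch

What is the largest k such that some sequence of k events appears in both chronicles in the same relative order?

10

Pick accord [1,1] → launch [2,2] → accord [3,3] → launch [4,5] → accord [5,6] → launch [9,9] → treaty [10,10] → treaty [11,11] → launch [13,12] → launch [15,13]; all 10 events appear in both, in order. Since dp[15][13] = 10, nothing longer is possible.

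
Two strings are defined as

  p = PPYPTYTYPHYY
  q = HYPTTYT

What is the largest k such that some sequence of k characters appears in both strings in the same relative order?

5

Let dp[i][j] be the LCS length of the first i characters of p and the first j characters of q. dp[i][j] = dp[i-1][j-1]+1 when the i-th and j-th characters match, else max(dp[i-1][j], dp[i][j-1]).
    ·  H  Y  P  T  T  Y  T
 ·  0  0  0  0  0  0  0  0
 P  0  0  0  1  1  1  1  1
 P  0  0  0  1  1  1  1  1
 Y  0  0  1  1  1  1  2  2
 P  0  0  1  2  2  2  2  2
 T  0  0  1  2  3  3  3  3
 Y  0  0  1  2  3  3  4  4
 T  0  0  1  2  3  4  4  5
 Y  0  0  1  2  3  4  5  5
 P  0  0  1  2  3  4  5  5
 H  0  1  1  2  3  4  5  5
 Y  0  1  2  2  3  4  5  5
 Y  0  1  2  2  3  4  5  5
dp[12][7] = 5. One LCS (by backtracking along matches): YPTYT.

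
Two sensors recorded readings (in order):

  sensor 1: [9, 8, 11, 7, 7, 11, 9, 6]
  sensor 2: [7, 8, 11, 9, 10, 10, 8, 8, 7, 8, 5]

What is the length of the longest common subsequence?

Pick 9 (sensor 1 #1, sensor 2 #4), 8 (sensor 1 #2, sensor 2 #8), 7 (sensor 1 #4, sensor 2 #9); all 3 values appear in both, in order. The LCS DP gives dp[8][11] = 3, so this is optimal.

3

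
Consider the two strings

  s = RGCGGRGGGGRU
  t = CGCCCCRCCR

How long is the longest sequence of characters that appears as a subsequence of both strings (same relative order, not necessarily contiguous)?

4

Taking G at s[2]=t[2], then C at s[3]=t[6], then R at s[6]=t[7], then R at s[11]=t[10] gives a common subsequence of length 4, and the DP table's final entry dp[12][10] is also 4, so no common subsequence is longer.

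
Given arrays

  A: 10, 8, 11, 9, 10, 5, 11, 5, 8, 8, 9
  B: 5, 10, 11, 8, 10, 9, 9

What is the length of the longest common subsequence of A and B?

Let dp[i][j] be the LCS length of the first i values of A and the first j values of B. dp[i][j] = dp[i-1][j-1]+1 when the i-th and j-th values match, else max(dp[i-1][j], dp[i][j-1]).
    ·  5 10 11  8 10  9  9
 ·  0  0  0  0  0  0  0  0
10  0  0  1  1  1  1  1  1
 8  0  0  1  1  2  2  2  2
11  0  0  1  2  2  2  2  2
 9  0  0  1  2  2  2  3  3
10  0  0  1  2  2  3  3  3
 5  0  1  1  2  2  3  3  3
11  0  1  1  2  2  3  3  3
 5  0  1  1  2  2  3  3  3
 8  0  1  1  2  3  3  3  3
 8  0  1  1  2  3  3  3  3
 9  0  1  1  2  3  3  4  4
dp[11][7] = 4. One LCS (by backtracking along matches): 10, 8, 9, 9.

4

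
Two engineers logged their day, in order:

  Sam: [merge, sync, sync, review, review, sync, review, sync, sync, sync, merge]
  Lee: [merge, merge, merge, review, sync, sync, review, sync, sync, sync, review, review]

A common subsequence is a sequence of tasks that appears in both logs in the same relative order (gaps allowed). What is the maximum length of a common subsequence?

7

Taking merge [1,3]; then sync [2,5]; then sync [3,6]; then review [5,7]; then sync [6,8]; then sync [8,9]; then sync [9,10] gives a common subsequence of length 7, and the DP table's final entry dp[11][12] is also 7, so no common subsequence is longer.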